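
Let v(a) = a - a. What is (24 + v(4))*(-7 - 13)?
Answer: -480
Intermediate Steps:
v(a) = 0
(24 + v(4))*(-7 - 13) = (24 + 0)*(-7 - 13) = 24*(-20) = -480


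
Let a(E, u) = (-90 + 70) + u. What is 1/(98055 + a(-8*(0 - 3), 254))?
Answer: 1/98289 ≈ 1.0174e-5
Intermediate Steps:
a(E, u) = -20 + u
1/(98055 + a(-8*(0 - 3), 254)) = 1/(98055 + (-20 + 254)) = 1/(98055 + 234) = 1/98289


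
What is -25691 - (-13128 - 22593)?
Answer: 10030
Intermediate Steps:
-25691 - (-13128 - 22593) = -25691 - 1*(-35721) = -25691 + 35721 = 10030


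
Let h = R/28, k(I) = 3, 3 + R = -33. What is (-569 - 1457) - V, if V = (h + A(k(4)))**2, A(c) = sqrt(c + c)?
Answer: -99649/49 + 18*sqrt(6)/7 ≈ -2027.4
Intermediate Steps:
R = -36 (R = -3 - 33 = -36)
A(c) = sqrt(2)*sqrt(c) (A(c) = sqrt(2*c) = sqrt(2)*sqrt(c))
h = -9/7 (h = -36/28 = -36*1/28 = -9/7 ≈ -1.2857)
V = (-9/7 + sqrt(6))**2 (V = (-9/7 + sqrt(2)*sqrt(3))**2 = (-9/7 + sqrt(6))**2 ≈ 1.3544)
(-569 - 1457) - V = (-569 - 1457) - (375/49 - 18*sqrt(6)/7) = -2026 + (-375/49 + 18*sqrt(6)/7) = -99649/49 + 18*sqrt(6)/7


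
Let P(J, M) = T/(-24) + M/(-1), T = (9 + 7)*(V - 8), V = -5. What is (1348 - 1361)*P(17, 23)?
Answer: 559/3 ≈ 186.33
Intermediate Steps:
T = -208 (T = (9 + 7)*(-5 - 8) = 16*(-13) = -208)
P(J, M) = 26/3 - M (P(J, M) = -208/(-24) + M/(-1) = -208*(-1/24) + M*(-1) = 26/3 - M)
(1348 - 1361)*P(17, 23) = (1348 - 1361)*(26/3 - 1*23) = -13*(26/3 - 23) = -13*(-43/3) = 559/3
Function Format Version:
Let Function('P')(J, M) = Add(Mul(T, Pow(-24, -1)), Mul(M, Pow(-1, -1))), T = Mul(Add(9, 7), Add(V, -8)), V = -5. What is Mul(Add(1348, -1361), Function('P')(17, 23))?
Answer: Rational(559, 3) ≈ 186.33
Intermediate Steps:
T = -208 (T = Mul(Add(9, 7), Add(-5, -8)) = Mul(16, -13) = -208)
Function('P')(J, M) = Add(Rational(26, 3), Mul(-1, M)) (Function('P')(J, M) = Add(Mul(-208, Pow(-24, -1)), Mul(M, Pow(-1, -1))) = Add(Mul(-208, Rational(-1, 24)), Mul(M, -1)) = Add(Rational(26, 3), Mul(-1, M)))
Mul(Add(1348, -1361), Function('P')(17, 23)) = Mul(Add(1348, -1361), Add(Rational(26, 3), Mul(-1, 23))) = Mul(-13, Add(Rational(26, 3), -23)) = Mul(-13, Rational(-43, 3)) = Rational(559, 3)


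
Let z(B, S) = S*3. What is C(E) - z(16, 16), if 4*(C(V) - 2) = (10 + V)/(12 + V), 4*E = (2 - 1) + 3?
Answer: -2381/52 ≈ -45.788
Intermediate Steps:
z(B, S) = 3*S
E = 1 (E = ((2 - 1) + 3)/4 = (1 + 3)/4 = (1/4)*4 = 1)
C(V) = 2 + (10 + V)/(4*(12 + V)) (C(V) = 2 + ((10 + V)/(12 + V))/4 = 2 + (10 + V)/(4*(12 + V)))
C(E) - z(16, 16) = (106 + 9*1)/(4*(12 + 1)) - 3*16 = (1/4)*(106 + 9)/13 - 1*48 = (1/4)*(1/13)*115 - 48 = 115/52 - 48 = -2381/52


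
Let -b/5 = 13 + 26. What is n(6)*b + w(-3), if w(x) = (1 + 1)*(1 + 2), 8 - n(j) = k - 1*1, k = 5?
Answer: -774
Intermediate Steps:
n(j) = 4 (n(j) = 8 - (5 - 1*1) = 8 - (5 - 1) = 8 - 1*4 = 8 - 4 = 4)
w(x) = 6 (w(x) = 2*3 = 6)
b = -195 (b = -5*(13 + 26) = -5*39 = -195)
n(6)*b + w(-3) = 4*(-195) + 6 = -780 + 6 = -774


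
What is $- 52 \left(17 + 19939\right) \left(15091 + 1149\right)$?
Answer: $-16852442880$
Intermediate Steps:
$- 52 \left(17 + 19939\right) \left(15091 + 1149\right) = - 52 \cdot 19956 \cdot 16240 = \left(-52\right) 324085440 = -16852442880$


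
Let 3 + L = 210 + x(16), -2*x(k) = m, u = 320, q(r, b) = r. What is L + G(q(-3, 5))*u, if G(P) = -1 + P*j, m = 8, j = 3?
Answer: -2997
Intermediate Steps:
G(P) = -1 + 3*P (G(P) = -1 + P*3 = -1 + 3*P)
x(k) = -4 (x(k) = -½*8 = -4)
L = 203 (L = -3 + (210 - 4) = -3 + 206 = 203)
L + G(q(-3, 5))*u = 203 + (-1 + 3*(-3))*320 = 203 + (-1 - 9)*320 = 203 - 10*320 = 203 - 3200 = -2997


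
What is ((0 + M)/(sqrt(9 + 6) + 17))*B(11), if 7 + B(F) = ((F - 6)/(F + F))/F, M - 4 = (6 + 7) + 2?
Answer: -545547/66308 + 32091*sqrt(15)/66308 ≈ -6.3531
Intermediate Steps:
M = 19 (M = 4 + ((6 + 7) + 2) = 4 + (13 + 2) = 4 + 15 = 19)
B(F) = -7 + (-6 + F)/(2*F**2) (B(F) = -7 + ((F - 6)/(F + F))/F = -7 + ((-6 + F)/((2*F)))/F = -7 + ((-6 + F)*(1/(2*F)))/F = -7 + ((-6 + F)/(2*F))/F = -7 + (-6 + F)/(2*F**2))
((0 + M)/(sqrt(9 + 6) + 17))*B(11) = ((0 + 19)/(sqrt(9 + 6) + 17))*(-7 + (1/2)/11 - 3/11**2) = (19/(sqrt(15) + 17))*(-7 + (1/2)*(1/11) - 3*1/121) = (19/(17 + sqrt(15)))*(-7 + 1/22 - 3/121) = (19/(17 + sqrt(15)))*(-1689/242) = -32091/(242*(17 + sqrt(15)))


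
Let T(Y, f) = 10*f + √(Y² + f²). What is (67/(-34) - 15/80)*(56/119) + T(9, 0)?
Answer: 4615/578 ≈ 7.9844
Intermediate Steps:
T(Y, f) = √(Y² + f²) + 10*f
(67/(-34) - 15/80)*(56/119) + T(9, 0) = (67/(-34) - 15/80)*(56/119) + (√(9² + 0²) + 10*0) = (67*(-1/34) - 15*1/80)*(56*(1/119)) + (√(81 + 0) + 0) = (-67/34 - 3/16)*(8/17) + (√81 + 0) = -587/272*8/17 + (9 + 0) = -587/578 + 9 = 4615/578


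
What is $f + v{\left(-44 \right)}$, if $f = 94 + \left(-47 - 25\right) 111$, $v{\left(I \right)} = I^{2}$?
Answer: $-5962$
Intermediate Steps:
$f = -7898$ ($f = 94 - 7992 = -7898$)
$f + v{\left(-44 \right)} = -7898 + \left(-44\right)^{2} = -7898 + 1936 = -5962$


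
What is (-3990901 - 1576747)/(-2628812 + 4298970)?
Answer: -2783824/835079 ≈ -3.3336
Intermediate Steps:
(-3990901 - 1576747)/(-2628812 + 4298970) = -5567648/1670158 = -5567648*1/1670158 = -2783824/835079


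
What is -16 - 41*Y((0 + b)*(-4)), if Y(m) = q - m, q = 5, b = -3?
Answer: 271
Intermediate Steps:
Y(m) = 5 - m
-16 - 41*Y((0 + b)*(-4)) = -16 - 41*(5 - (0 - 3)*(-4)) = -16 - 41*(5 - (-3)*(-4)) = -16 - 41*(5 - 1*12) = -16 - 41*(5 - 12) = -16 - 41*(-7) = -16 + 287 = 271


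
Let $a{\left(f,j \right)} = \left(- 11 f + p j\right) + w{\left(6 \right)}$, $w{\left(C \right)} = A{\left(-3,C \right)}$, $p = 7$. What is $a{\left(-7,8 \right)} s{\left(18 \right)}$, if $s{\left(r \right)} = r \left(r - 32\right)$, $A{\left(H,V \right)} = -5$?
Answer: $-32256$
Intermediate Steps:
$w{\left(C \right)} = -5$
$a{\left(f,j \right)} = -5 - 11 f + 7 j$ ($a{\left(f,j \right)} = \left(- 11 f + 7 j\right) - 5 = -5 - 11 f + 7 j$)
$s{\left(r \right)} = r \left(-32 + r\right)$
$a{\left(-7,8 \right)} s{\left(18 \right)} = \left(-5 - -77 + 7 \cdot 8\right) 18 \left(-32 + 18\right) = \left(-5 + 77 + 56\right) 18 \left(-14\right) = 128 \left(-252\right) = -32256$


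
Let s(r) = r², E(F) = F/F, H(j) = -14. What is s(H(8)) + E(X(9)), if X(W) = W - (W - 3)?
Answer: 197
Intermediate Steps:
X(W) = 3 (X(W) = W - (-3 + W) = W + (3 - W) = 3)
E(F) = 1
s(H(8)) + E(X(9)) = (-14)² + 1 = 196 + 1 = 197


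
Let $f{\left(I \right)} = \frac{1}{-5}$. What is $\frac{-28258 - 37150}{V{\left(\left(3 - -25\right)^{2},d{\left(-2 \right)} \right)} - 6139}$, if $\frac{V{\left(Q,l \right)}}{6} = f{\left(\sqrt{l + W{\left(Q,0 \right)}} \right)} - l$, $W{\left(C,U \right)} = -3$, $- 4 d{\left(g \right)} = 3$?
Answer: $\frac{654080}{61357} \approx 10.66$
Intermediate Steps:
$d{\left(g \right)} = - \frac{3}{4}$ ($d{\left(g \right)} = \left(- \frac{1}{4}\right) 3 = - \frac{3}{4}$)
$f{\left(I \right)} = - \frac{1}{5}$
$V{\left(Q,l \right)} = - \frac{6}{5} - 6 l$ ($V{\left(Q,l \right)} = 6 \left(- \frac{1}{5} - l\right) = - \frac{6}{5} - 6 l$)
$\frac{-28258 - 37150}{V{\left(\left(3 - -25\right)^{2},d{\left(-2 \right)} \right)} - 6139} = \frac{-28258 - 37150}{\left(- \frac{6}{5} - - \frac{9}{2}\right) - 6139} = - \frac{65408}{\left(- \frac{6}{5} + \frac{9}{2}\right) - 6139} = - \frac{65408}{\frac{33}{10} - 6139} = - \frac{65408}{- \frac{61357}{10}} = \left(-65408\right) \left(- \frac{10}{61357}\right) = \frac{654080}{61357}$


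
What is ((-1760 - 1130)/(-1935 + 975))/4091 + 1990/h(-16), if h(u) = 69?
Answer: 86840509/3010976 ≈ 28.841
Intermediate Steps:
((-1760 - 1130)/(-1935 + 975))/4091 + 1990/h(-16) = ((-1760 - 1130)/(-1935 + 975))/4091 + 1990/69 = -2890/(-960)*(1/4091) + 1990*(1/69) = -2890*(-1/960)*(1/4091) + 1990/69 = (289/96)*(1/4091) + 1990/69 = 289/392736 + 1990/69 = 86840509/3010976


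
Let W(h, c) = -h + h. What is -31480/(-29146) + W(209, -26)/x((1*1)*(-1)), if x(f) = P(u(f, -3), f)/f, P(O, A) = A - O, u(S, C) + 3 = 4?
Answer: 15740/14573 ≈ 1.0801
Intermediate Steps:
W(h, c) = 0
u(S, C) = 1 (u(S, C) = -3 + 4 = 1)
x(f) = (-1 + f)/f (x(f) = (f - 1*1)/f = (f - 1)/f = (-1 + f)/f)
-31480/(-29146) + W(209, -26)/x((1*1)*(-1)) = -31480/(-29146) + 0/(((-1 + (1*1)*(-1))/(((1*1)*(-1))))) = -31480*(-1/29146) + 0/(((-1 + 1*(-1))/((1*(-1))))) = 15740/14573 + 0/(((-1 - 1)/(-1))) = 15740/14573 + 0/((-1*(-2))) = 15740/14573 + 0/2 = 15740/14573 + 0*(½) = 15740/14573 + 0 = 15740/14573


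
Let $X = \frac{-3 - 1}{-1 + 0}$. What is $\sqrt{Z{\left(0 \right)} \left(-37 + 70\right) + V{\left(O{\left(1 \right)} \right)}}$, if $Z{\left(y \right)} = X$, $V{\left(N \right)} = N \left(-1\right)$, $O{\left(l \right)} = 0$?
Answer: $2 \sqrt{33} \approx 11.489$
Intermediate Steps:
$V{\left(N \right)} = - N$
$X = 4$ ($X = - \frac{4}{-1} = \left(-4\right) \left(-1\right) = 4$)
$Z{\left(y \right)} = 4$
$\sqrt{Z{\left(0 \right)} \left(-37 + 70\right) + V{\left(O{\left(1 \right)} \right)}} = \sqrt{4 \left(-37 + 70\right) - 0} = \sqrt{4 \cdot 33 + 0} = \sqrt{132 + 0} = \sqrt{132} = 2 \sqrt{33}$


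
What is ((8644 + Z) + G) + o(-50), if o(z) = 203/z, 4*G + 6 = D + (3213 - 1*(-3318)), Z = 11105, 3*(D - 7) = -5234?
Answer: 1570633/75 ≈ 20942.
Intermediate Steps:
D = -5213/3 (D = 7 + (⅓)*(-5234) = 7 - 5234/3 = -5213/3 ≈ -1737.7)
G = 7181/6 (G = -3/2 + (-5213/3 + (3213 - 1*(-3318)))/4 = -3/2 + (-5213/3 + (3213 + 3318))/4 = -3/2 + (-5213/3 + 6531)/4 = -3/2 + (¼)*(14380/3) = -3/2 + 3595/3 = 7181/6 ≈ 1196.8)
((8644 + Z) + G) + o(-50) = ((8644 + 11105) + 7181/6) + 203/(-50) = (19749 + 7181/6) + 203*(-1/50) = 125675/6 - 203/50 = 1570633/75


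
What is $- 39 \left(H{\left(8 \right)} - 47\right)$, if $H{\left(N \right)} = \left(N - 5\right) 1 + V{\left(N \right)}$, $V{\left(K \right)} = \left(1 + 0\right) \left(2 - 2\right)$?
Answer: $1716$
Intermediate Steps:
$V{\left(K \right)} = 0$ ($V{\left(K \right)} = 1 \cdot 0 = 0$)
$H{\left(N \right)} = -5 + N$ ($H{\left(N \right)} = \left(N - 5\right) 1 + 0 = \left(-5 + N\right) 1 + 0 = \left(-5 + N\right) + 0 = -5 + N$)
$- 39 \left(H{\left(8 \right)} - 47\right) = - 39 \left(\left(-5 + 8\right) - 47\right) = - 39 \left(3 - 47\right) = \left(-39\right) \left(-44\right) = 1716$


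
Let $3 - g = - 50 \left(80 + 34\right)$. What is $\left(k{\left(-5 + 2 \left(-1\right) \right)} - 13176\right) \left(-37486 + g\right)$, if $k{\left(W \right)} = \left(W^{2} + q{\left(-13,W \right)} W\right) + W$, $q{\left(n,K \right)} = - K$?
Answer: $418995289$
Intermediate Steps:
$g = 5703$ ($g = 3 - - 50 \left(80 + 34\right) = 3 - \left(-50\right) 114 = 3 - -5700 = 3 + 5700 = 5703$)
$k{\left(W \right)} = W$ ($k{\left(W \right)} = \left(W^{2} + - W W\right) + W = \left(W^{2} - W^{2}\right) + W = 0 + W = W$)
$\left(k{\left(-5 + 2 \left(-1\right) \right)} - 13176\right) \left(-37486 + g\right) = \left(\left(-5 + 2 \left(-1\right)\right) - 13176\right) \left(-37486 + 5703\right) = \left(\left(-5 - 2\right) - 13176\right) \left(-31783\right) = \left(-7 - 13176\right) \left(-31783\right) = \left(-13183\right) \left(-31783\right) = 418995289$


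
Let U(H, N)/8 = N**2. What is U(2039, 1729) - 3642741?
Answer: 20272787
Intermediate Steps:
U(H, N) = 8*N**2
U(2039, 1729) - 3642741 = 8*1729**2 - 3642741 = 8*2989441 - 3642741 = 23915528 - 3642741 = 20272787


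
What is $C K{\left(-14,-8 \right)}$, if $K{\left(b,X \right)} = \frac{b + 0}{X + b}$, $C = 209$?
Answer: $133$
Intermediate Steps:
$K{\left(b,X \right)} = \frac{b}{X + b}$
$C K{\left(-14,-8 \right)} = 209 \left(- \frac{14}{-8 - 14}\right) = 209 \left(- \frac{14}{-22}\right) = 209 \left(\left(-14\right) \left(- \frac{1}{22}\right)\right) = 209 \cdot \frac{7}{11} = 133$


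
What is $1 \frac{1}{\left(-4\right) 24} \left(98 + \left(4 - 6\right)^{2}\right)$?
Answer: $- \frac{17}{16} \approx -1.0625$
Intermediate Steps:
$1 \frac{1}{\left(-4\right) 24} \left(98 + \left(4 - 6\right)^{2}\right) = 1 \frac{1}{-96} \left(98 + \left(-2\right)^{2}\right) = 1 \left(- \frac{1}{96}\right) \left(98 + 4\right) = \left(- \frac{1}{96}\right) 102 = - \frac{17}{16}$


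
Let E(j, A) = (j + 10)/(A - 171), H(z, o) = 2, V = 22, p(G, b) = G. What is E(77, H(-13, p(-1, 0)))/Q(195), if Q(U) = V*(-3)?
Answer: 29/3718 ≈ 0.0077999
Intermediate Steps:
E(j, A) = (10 + j)/(-171 + A)
Q(U) = -66 (Q(U) = 22*(-3) = -66)
E(77, H(-13, p(-1, 0)))/Q(195) = ((10 + 77)/(-171 + 2))/(-66) = (87/(-169))*(-1/66) = -1/169*87*(-1/66) = -87/169*(-1/66) = 29/3718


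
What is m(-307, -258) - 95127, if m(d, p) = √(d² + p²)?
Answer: -95127 + √160813 ≈ -94726.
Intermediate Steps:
m(-307, -258) - 95127 = √((-307)² + (-258)²) - 95127 = √(94249 + 66564) - 95127 = √160813 - 95127 = -95127 + √160813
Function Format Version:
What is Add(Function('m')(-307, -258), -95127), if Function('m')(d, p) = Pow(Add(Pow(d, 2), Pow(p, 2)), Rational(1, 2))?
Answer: Add(-95127, Pow(160813, Rational(1, 2))) ≈ -94726.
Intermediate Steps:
Add(Function('m')(-307, -258), -95127) = Add(Pow(Add(Pow(-307, 2), Pow(-258, 2)), Rational(1, 2)), -95127) = Add(Pow(Add(94249, 66564), Rational(1, 2)), -95127) = Add(Pow(160813, Rational(1, 2)), -95127) = Add(-95127, Pow(160813, Rational(1, 2)))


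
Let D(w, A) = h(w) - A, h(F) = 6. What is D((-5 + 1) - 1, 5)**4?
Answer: 1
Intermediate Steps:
D(w, A) = 6 - A
D((-5 + 1) - 1, 5)**4 = (6 - 1*5)**4 = (6 - 5)**4 = 1**4 = 1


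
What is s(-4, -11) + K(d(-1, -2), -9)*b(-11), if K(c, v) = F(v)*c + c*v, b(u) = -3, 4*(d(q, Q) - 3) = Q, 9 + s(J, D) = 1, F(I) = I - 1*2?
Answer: 142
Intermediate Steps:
F(I) = -2 + I (F(I) = I - 2 = -2 + I)
s(J, D) = -8 (s(J, D) = -9 + 1 = -8)
d(q, Q) = 3 + Q/4
K(c, v) = c*v + c*(-2 + v) (K(c, v) = (-2 + v)*c + c*v = c*(-2 + v) + c*v = c*v + c*(-2 + v))
s(-4, -11) + K(d(-1, -2), -9)*b(-11) = -8 + (2*(3 + (¼)*(-2))*(-1 - 9))*(-3) = -8 + (2*(3 - ½)*(-10))*(-3) = -8 + (2*(5/2)*(-10))*(-3) = -8 - 50*(-3) = -8 + 150 = 142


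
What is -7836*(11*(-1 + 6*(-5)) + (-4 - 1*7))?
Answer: 2758272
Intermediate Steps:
-7836*(11*(-1 + 6*(-5)) + (-4 - 1*7)) = -7836*(11*(-1 - 30) + (-4 - 7)) = -7836*(11*(-31) - 11) = -7836*(-341 - 11) = -7836*(-352) = 2758272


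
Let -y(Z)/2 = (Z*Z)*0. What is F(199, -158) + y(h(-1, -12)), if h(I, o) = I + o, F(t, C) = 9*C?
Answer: -1422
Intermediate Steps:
y(Z) = 0 (y(Z) = -2*Z*Z*0 = -2*Z²*0 = -2*0 = 0)
F(199, -158) + y(h(-1, -12)) = 9*(-158) + 0 = -1422 + 0 = -1422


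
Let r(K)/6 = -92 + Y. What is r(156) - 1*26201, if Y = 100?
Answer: -26153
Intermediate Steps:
r(K) = 48 (r(K) = 6*(-92 + 100) = 6*8 = 48)
r(156) - 1*26201 = 48 - 1*26201 = 48 - 26201 = -26153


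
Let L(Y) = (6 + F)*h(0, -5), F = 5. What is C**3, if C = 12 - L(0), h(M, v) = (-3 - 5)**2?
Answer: -331373888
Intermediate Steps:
h(M, v) = 64 (h(M, v) = (-8)**2 = 64)
L(Y) = 704 (L(Y) = (6 + 5)*64 = 11*64 = 704)
C = -692 (C = 12 - 1*704 = 12 - 704 = -692)
C**3 = (-692)**3 = -331373888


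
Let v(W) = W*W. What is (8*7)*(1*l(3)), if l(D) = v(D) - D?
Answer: 336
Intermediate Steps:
v(W) = W²
l(D) = D² - D
(8*7)*(1*l(3)) = (8*7)*(1*(3*(-1 + 3))) = 56*(1*(3*2)) = 56*(1*6) = 56*6 = 336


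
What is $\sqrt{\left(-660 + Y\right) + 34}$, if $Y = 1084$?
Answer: $\sqrt{458} \approx 21.401$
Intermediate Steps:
$\sqrt{\left(-660 + Y\right) + 34} = \sqrt{\left(-660 + 1084\right) + 34} = \sqrt{424 + 34} = \sqrt{458}$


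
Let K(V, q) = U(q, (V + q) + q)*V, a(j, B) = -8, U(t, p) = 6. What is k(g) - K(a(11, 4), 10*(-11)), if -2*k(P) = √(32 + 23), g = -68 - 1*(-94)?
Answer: 48 - √55/2 ≈ 44.292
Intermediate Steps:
g = 26 (g = -68 + 94 = 26)
K(V, q) = 6*V
k(P) = -√55/2 (k(P) = -√(32 + 23)/2 = -√55/2)
k(g) - K(a(11, 4), 10*(-11)) = -√55/2 - 6*(-8) = -√55/2 - 1*(-48) = -√55/2 + 48 = 48 - √55/2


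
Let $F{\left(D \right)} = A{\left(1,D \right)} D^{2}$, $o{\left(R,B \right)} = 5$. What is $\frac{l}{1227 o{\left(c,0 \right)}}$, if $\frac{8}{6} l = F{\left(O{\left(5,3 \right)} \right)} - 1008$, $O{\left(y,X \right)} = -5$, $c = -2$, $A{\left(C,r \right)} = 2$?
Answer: $- \frac{479}{4090} \approx -0.11711$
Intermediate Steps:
$F{\left(D \right)} = 2 D^{2}$
$l = - \frac{1437}{2}$ ($l = \frac{3 \left(2 \left(-5\right)^{2} - 1008\right)}{4} = \frac{3 \left(2 \cdot 25 - 1008\right)}{4} = \frac{3 \left(50 - 1008\right)}{4} = \frac{3}{4} \left(-958\right) = - \frac{1437}{2} \approx -718.5$)
$\frac{l}{1227 o{\left(c,0 \right)}} = - \frac{1437}{2 \cdot 1227 \cdot 5} = - \frac{1437}{2 \cdot 6135} = \left(- \frac{1437}{2}\right) \frac{1}{6135} = - \frac{479}{4090}$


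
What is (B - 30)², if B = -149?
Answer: 32041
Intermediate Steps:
(B - 30)² = (-149 - 30)² = (-179)² = 32041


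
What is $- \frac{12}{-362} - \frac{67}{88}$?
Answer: $- \frac{11599}{15928} \approx -0.72821$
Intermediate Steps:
$- \frac{12}{-362} - \frac{67}{88} = \left(-12\right) \left(- \frac{1}{362}\right) - \frac{67}{88} = \frac{6}{181} - \frac{67}{88} = - \frac{11599}{15928}$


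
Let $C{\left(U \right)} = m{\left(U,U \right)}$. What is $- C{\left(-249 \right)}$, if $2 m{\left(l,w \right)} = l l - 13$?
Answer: $-30994$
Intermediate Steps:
$m{\left(l,w \right)} = - \frac{13}{2} + \frac{l^{2}}{2}$ ($m{\left(l,w \right)} = \frac{l l - 13}{2} = \frac{l^{2} - 13}{2} = \frac{-13 + l^{2}}{2} = - \frac{13}{2} + \frac{l^{2}}{2}$)
$C{\left(U \right)} = - \frac{13}{2} + \frac{U^{2}}{2}$
$- C{\left(-249 \right)} = - (- \frac{13}{2} + \frac{\left(-249\right)^{2}}{2}) = - (- \frac{13}{2} + \frac{1}{2} \cdot 62001) = - (- \frac{13}{2} + \frac{62001}{2}) = \left(-1\right) 30994 = -30994$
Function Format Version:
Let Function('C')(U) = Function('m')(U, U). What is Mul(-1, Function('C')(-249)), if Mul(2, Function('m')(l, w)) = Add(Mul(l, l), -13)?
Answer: -30994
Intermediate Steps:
Function('m')(l, w) = Add(Rational(-13, 2), Mul(Rational(1, 2), Pow(l, 2))) (Function('m')(l, w) = Mul(Rational(1, 2), Add(Mul(l, l), -13)) = Mul(Rational(1, 2), Add(Pow(l, 2), -13)) = Mul(Rational(1, 2), Add(-13, Pow(l, 2))) = Add(Rational(-13, 2), Mul(Rational(1, 2), Pow(l, 2))))
Function('C')(U) = Add(Rational(-13, 2), Mul(Rational(1, 2), Pow(U, 2)))
Mul(-1, Function('C')(-249)) = Mul(-1, Add(Rational(-13, 2), Mul(Rational(1, 2), Pow(-249, 2)))) = Mul(-1, Add(Rational(-13, 2), Mul(Rational(1, 2), 62001))) = Mul(-1, Add(Rational(-13, 2), Rational(62001, 2))) = Mul(-1, 30994) = -30994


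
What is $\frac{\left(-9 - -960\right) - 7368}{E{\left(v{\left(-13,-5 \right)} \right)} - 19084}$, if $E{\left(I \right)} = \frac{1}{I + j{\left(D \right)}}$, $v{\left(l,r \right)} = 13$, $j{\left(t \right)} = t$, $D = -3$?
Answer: $\frac{21390}{63613} \approx 0.33625$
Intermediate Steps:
$E{\left(I \right)} = \frac{1}{-3 + I}$ ($E{\left(I \right)} = \frac{1}{I - 3} = \frac{1}{-3 + I}$)
$\frac{\left(-9 - -960\right) - 7368}{E{\left(v{\left(-13,-5 \right)} \right)} - 19084} = \frac{\left(-9 - -960\right) - 7368}{\frac{1}{-3 + 13} - 19084} = \frac{\left(-9 + 960\right) - 7368}{\frac{1}{10} - 19084} = \frac{951 - 7368}{\frac{1}{10} - 19084} = - \frac{6417}{- \frac{190839}{10}} = \left(-6417\right) \left(- \frac{10}{190839}\right) = \frac{21390}{63613}$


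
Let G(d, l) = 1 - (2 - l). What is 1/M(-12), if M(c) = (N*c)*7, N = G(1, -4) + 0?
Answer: 1/420 ≈ 0.0023810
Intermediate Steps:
G(d, l) = -1 + l (G(d, l) = 1 + (-2 + l) = -1 + l)
N = -5 (N = (-1 - 4) + 0 = -5 + 0 = -5)
M(c) = -35*c (M(c) = -5*c*7 = -35*c)
1/M(-12) = 1/(-35*(-12)) = 1/420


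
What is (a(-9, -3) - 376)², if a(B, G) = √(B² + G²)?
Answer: 141466 - 2256*√10 ≈ 1.3433e+5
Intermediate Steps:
(a(-9, -3) - 376)² = (√((-9)² + (-3)²) - 376)² = (√(81 + 9) - 376)² = (√90 - 376)² = (3*√10 - 376)² = (-376 + 3*√10)²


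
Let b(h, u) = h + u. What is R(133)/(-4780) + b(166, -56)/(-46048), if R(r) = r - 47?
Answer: -560741/27513680 ≈ -0.020380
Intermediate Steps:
R(r) = -47 + r
R(133)/(-4780) + b(166, -56)/(-46048) = (-47 + 133)/(-4780) + (166 - 56)/(-46048) = 86*(-1/4780) + 110*(-1/46048) = -43/2390 - 55/23024 = -560741/27513680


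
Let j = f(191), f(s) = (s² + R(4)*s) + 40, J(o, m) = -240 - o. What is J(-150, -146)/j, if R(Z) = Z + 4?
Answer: -30/12683 ≈ -0.0023654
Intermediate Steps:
R(Z) = 4 + Z
f(s) = 40 + s² + 8*s (f(s) = (s² + (4 + 4)*s) + 40 = (s² + 8*s) + 40 = 40 + s² + 8*s)
j = 38049 (j = 40 + 191² + 8*191 = 40 + 36481 + 1528 = 38049)
J(-150, -146)/j = (-240 - 1*(-150))/38049 = (-240 + 150)*(1/38049) = -90*1/38049 = -30/12683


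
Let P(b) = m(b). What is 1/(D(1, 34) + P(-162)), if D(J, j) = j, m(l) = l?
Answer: -1/128 ≈ -0.0078125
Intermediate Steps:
P(b) = b
1/(D(1, 34) + P(-162)) = 1/(34 - 162) = 1/(-128) = -1/128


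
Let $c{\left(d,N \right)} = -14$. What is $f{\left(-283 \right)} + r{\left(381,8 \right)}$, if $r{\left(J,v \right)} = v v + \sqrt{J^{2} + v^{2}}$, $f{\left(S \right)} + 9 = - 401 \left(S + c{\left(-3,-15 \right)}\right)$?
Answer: $119152 + 5 \sqrt{5809} \approx 1.1953 \cdot 10^{5}$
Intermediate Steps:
$f{\left(S \right)} = 5605 - 401 S$ ($f{\left(S \right)} = -9 - 401 \left(S - 14\right) = -9 - 401 \left(-14 + S\right) = -9 - \left(-5614 + 401 S\right) = 5605 - 401 S$)
$r{\left(J,v \right)} = v^{2} + \sqrt{J^{2} + v^{2}}$
$f{\left(-283 \right)} + r{\left(381,8 \right)} = \left(5605 - -113483\right) + \left(8^{2} + \sqrt{381^{2} + 8^{2}}\right) = \left(5605 + 113483\right) + \left(64 + \sqrt{145161 + 64}\right) = 119088 + \left(64 + \sqrt{145225}\right) = 119088 + \left(64 + 5 \sqrt{5809}\right) = 119152 + 5 \sqrt{5809}$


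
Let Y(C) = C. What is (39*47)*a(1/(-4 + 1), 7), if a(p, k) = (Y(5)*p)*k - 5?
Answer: -30550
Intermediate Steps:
a(p, k) = -5 + 5*k*p (a(p, k) = (5*p)*k - 5 = 5*k*p - 5 = -5 + 5*k*p)
(39*47)*a(1/(-4 + 1), 7) = (39*47)*(-5 + 5*7/(-4 + 1)) = 1833*(-5 + 5*7/(-3)) = 1833*(-5 + 5*7*(-1/3)) = 1833*(-5 - 35/3) = 1833*(-50/3) = -30550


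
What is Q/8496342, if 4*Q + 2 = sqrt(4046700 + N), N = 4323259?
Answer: -1/16992684 + sqrt(8369959)/33985368 ≈ 8.5069e-5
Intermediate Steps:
Q = -1/2 + sqrt(8369959)/4 (Q = -1/2 + sqrt(4046700 + 4323259)/4 = -1/2 + sqrt(8369959)/4 ≈ 722.77)
Q/8496342 = (-1/2 + sqrt(8369959)/4)/8496342 = (-1/2 + sqrt(8369959)/4)*(1/8496342) = -1/16992684 + sqrt(8369959)/33985368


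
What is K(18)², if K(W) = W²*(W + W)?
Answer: 136048896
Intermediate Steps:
K(W) = 2*W³ (K(W) = W²*(2*W) = 2*W³)
K(18)² = (2*18³)² = (2*5832)² = 11664² = 136048896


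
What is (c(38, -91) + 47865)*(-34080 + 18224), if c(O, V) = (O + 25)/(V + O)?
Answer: -40223215392/53 ≈ -7.5893e+8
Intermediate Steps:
c(O, V) = (25 + O)/(O + V)
(c(38, -91) + 47865)*(-34080 + 18224) = ((25 + 38)/(38 - 91) + 47865)*(-34080 + 18224) = (63/(-53) + 47865)*(-15856) = (-1/53*63 + 47865)*(-15856) = (-63/53 + 47865)*(-15856) = (2536782/53)*(-15856) = -40223215392/53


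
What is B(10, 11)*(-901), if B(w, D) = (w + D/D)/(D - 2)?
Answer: -9911/9 ≈ -1101.2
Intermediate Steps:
B(w, D) = (1 + w)/(-2 + D) (B(w, D) = (w + 1)/(-2 + D) = (1 + w)/(-2 + D))
B(10, 11)*(-901) = ((1 + 10)/(-2 + 11))*(-901) = (11/9)*(-901) = -9911/9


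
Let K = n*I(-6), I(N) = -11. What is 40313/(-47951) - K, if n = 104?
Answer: 54815631/47951 ≈ 1143.2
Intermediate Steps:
K = -1144 (K = 104*(-11) = -1144)
40313/(-47951) - K = 40313/(-47951) - 1*(-1144) = 40313*(-1/47951) + 1144 = -40313/47951 + 1144 = 54815631/47951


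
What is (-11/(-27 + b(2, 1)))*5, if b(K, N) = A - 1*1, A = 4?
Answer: 55/24 ≈ 2.2917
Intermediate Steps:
b(K, N) = 3 (b(K, N) = 4 - 1*1 = 4 - 1 = 3)
(-11/(-27 + b(2, 1)))*5 = (-11/(-27 + 3))*5 = (-11/(-24))*5 = -1/24*(-11)*5 = (11/24)*5 = 55/24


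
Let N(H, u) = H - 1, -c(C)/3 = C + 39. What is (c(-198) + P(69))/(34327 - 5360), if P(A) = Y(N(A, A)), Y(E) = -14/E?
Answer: 16211/984878 ≈ 0.016460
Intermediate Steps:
c(C) = -117 - 3*C (c(C) = -3*(C + 39) = -3*(39 + C) = -117 - 3*C)
N(H, u) = -1 + H
P(A) = -14/(-1 + A)
(c(-198) + P(69))/(34327 - 5360) = ((-117 - 3*(-198)) - 14/(-1 + 69))/(34327 - 5360) = ((-117 + 594) - 14/68)/28967 = (477 - 14*1/68)*(1/28967) = (477 - 7/34)*(1/28967) = (16211/34)*(1/28967) = 16211/984878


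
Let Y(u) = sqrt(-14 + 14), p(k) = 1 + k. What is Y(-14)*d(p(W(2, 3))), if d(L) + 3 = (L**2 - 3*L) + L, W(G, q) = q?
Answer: 0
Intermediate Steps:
d(L) = -3 + L**2 - 2*L (d(L) = -3 + ((L**2 - 3*L) + L) = -3 + (L**2 - 2*L) = -3 + L**2 - 2*L)
Y(u) = 0 (Y(u) = sqrt(0) = 0)
Y(-14)*d(p(W(2, 3))) = 0*(-3 + (1 + 3)**2 - 2*(1 + 3)) = 0*(-3 + 4**2 - 2*4) = 0*(-3 + 16 - 8) = 0*5 = 0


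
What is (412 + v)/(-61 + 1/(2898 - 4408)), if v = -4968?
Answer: 6879560/92111 ≈ 74.688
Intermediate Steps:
(412 + v)/(-61 + 1/(2898 - 4408)) = (412 - 4968)/(-61 + 1/(2898 - 4408)) = -4556/(-61 + 1/(-1510)) = -4556/(-61 - 1/1510) = -4556/(-92111/1510) = -4556*(-1510/92111) = 6879560/92111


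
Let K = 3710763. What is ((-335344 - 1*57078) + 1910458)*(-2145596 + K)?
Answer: 2375979852012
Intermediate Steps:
((-335344 - 1*57078) + 1910458)*(-2145596 + K) = ((-335344 - 1*57078) + 1910458)*(-2145596 + 3710763) = ((-335344 - 57078) + 1910458)*1565167 = (-392422 + 1910458)*1565167 = 1518036*1565167 = 2375979852012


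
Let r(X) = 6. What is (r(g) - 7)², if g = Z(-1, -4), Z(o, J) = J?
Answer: 1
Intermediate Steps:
g = -4
(r(g) - 7)² = (6 - 7)² = (-1)² = 1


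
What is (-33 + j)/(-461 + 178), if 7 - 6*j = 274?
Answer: 155/566 ≈ 0.27385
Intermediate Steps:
j = -89/2 (j = 7/6 - 1/6*274 = 7/6 - 137/3 = -89/2 ≈ -44.500)
(-33 + j)/(-461 + 178) = (-33 - 89/2)/(-461 + 178) = -155/2/(-283) = -155/2*(-1/283) = 155/566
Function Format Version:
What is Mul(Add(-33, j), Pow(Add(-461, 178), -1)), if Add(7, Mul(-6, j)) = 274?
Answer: Rational(155, 566) ≈ 0.27385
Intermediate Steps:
j = Rational(-89, 2) (j = Add(Rational(7, 6), Mul(Rational(-1, 6), 274)) = Add(Rational(7, 6), Rational(-137, 3)) = Rational(-89, 2) ≈ -44.500)
Mul(Add(-33, j), Pow(Add(-461, 178), -1)) = Mul(Add(-33, Rational(-89, 2)), Pow(Add(-461, 178), -1)) = Mul(Rational(-155, 2), Pow(-283, -1)) = Mul(Rational(-155, 2), Rational(-1, 283)) = Rational(155, 566)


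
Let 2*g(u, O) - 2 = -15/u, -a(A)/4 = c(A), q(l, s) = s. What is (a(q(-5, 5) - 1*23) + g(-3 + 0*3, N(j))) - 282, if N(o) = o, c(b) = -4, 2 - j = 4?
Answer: -525/2 ≈ -262.50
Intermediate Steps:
j = -2 (j = 2 - 1*4 = 2 - 4 = -2)
a(A) = 16 (a(A) = -4*(-4) = 16)
g(u, O) = 1 - 15/(2*u) (g(u, O) = 1 + (-15/u)/2 = 1 - 15/(2*u))
(a(q(-5, 5) - 1*23) + g(-3 + 0*3, N(j))) - 282 = (16 + (-15/2 + (-3 + 0*3))/(-3 + 0*3)) - 282 = (16 + (-15/2 + (-3 + 0))/(-3 + 0)) - 282 = (16 + (-15/2 - 3)/(-3)) - 282 = (16 - ⅓*(-21/2)) - 282 = (16 + 7/2) - 282 = 39/2 - 282 = -525/2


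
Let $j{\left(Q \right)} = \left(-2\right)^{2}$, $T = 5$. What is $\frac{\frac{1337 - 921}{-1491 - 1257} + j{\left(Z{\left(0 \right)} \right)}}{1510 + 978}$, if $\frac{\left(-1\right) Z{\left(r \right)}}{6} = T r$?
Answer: $\frac{661}{427314} \approx 0.0015469$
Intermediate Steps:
$Z{\left(r \right)} = - 30 r$ ($Z{\left(r \right)} = - 6 \cdot 5 r = - 30 r$)
$j{\left(Q \right)} = 4$
$\frac{\frac{1337 - 921}{-1491 - 1257} + j{\left(Z{\left(0 \right)} \right)}}{1510 + 978} = \frac{\frac{1337 - 921}{-1491 - 1257} + 4}{1510 + 978} = \frac{\frac{416}{-2748} + 4}{2488} = \left(416 \left(- \frac{1}{2748}\right) + 4\right) \frac{1}{2488} = \left(- \frac{104}{687} + 4\right) \frac{1}{2488} = \frac{2644}{687} \cdot \frac{1}{2488} = \frac{661}{427314}$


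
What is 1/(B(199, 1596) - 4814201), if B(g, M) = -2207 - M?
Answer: -1/4818004 ≈ -2.0755e-7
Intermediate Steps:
1/(B(199, 1596) - 4814201) = 1/((-2207 - 1*1596) - 4814201) = 1/((-2207 - 1596) - 4814201) = 1/(-3803 - 4814201) = 1/(-4818004) = -1/4818004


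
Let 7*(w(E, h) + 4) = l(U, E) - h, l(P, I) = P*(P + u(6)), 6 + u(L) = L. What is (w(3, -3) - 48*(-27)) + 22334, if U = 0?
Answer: 165385/7 ≈ 23626.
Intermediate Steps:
u(L) = -6 + L
l(P, I) = P² (l(P, I) = P*(P + (-6 + 6)) = P*(P + 0) = P*P = P²)
w(E, h) = -4 - h/7 (w(E, h) = -4 + (0² - h)/7 = -4 + (0 - h)/7 = -4 + (-h)/7 = -4 - h/7)
(w(3, -3) - 48*(-27)) + 22334 = ((-4 - ⅐*(-3)) - 48*(-27)) + 22334 = ((-4 + 3/7) + 1296) + 22334 = (-25/7 + 1296) + 22334 = 9047/7 + 22334 = 165385/7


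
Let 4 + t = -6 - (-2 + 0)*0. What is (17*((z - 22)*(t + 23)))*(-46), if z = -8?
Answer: 304980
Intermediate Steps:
t = -10 (t = -4 + (-6 - (-2 + 0)*0) = -4 + (-6 - (-2)*0) = -4 + (-6 - 1*0) = -4 + (-6 + 0) = -4 - 6 = -10)
(17*((z - 22)*(t + 23)))*(-46) = (17*((-8 - 22)*(-10 + 23)))*(-46) = (17*(-30*13))*(-46) = (17*(-390))*(-46) = -6630*(-46) = 304980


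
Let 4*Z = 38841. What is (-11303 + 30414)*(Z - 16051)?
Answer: -484712293/4 ≈ -1.2118e+8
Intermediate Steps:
Z = 38841/4 (Z = (¼)*38841 = 38841/4 ≈ 9710.3)
(-11303 + 30414)*(Z - 16051) = (-11303 + 30414)*(38841/4 - 16051) = 19111*(-25363/4) = -484712293/4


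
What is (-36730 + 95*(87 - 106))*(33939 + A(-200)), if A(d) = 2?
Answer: -1307916435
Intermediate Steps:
(-36730 + 95*(87 - 106))*(33939 + A(-200)) = (-36730 + 95*(87 - 106))*(33939 + 2) = (-36730 + 95*(-19))*33941 = (-36730 - 1805)*33941 = -38535*33941 = -1307916435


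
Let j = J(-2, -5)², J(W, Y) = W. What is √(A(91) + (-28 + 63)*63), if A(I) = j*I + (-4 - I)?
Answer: √2474 ≈ 49.739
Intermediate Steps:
j = 4 (j = (-2)² = 4)
A(I) = -4 + 3*I (A(I) = 4*I + (-4 - I) = -4 + 3*I)
√(A(91) + (-28 + 63)*63) = √((-4 + 3*91) + (-28 + 63)*63) = √((-4 + 273) + 35*63) = √(269 + 2205) = √2474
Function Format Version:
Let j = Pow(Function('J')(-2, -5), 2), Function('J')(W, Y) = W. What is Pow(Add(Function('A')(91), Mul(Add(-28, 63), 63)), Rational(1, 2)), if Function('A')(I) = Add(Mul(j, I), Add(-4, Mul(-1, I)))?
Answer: Pow(2474, Rational(1, 2)) ≈ 49.739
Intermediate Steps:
j = 4 (j = Pow(-2, 2) = 4)
Function('A')(I) = Add(-4, Mul(3, I)) (Function('A')(I) = Add(Mul(4, I), Add(-4, Mul(-1, I))) = Add(-4, Mul(3, I)))
Pow(Add(Function('A')(91), Mul(Add(-28, 63), 63)), Rational(1, 2)) = Pow(Add(Add(-4, Mul(3, 91)), Mul(Add(-28, 63), 63)), Rational(1, 2)) = Pow(Add(Add(-4, 273), Mul(35, 63)), Rational(1, 2)) = Pow(Add(269, 2205), Rational(1, 2)) = Pow(2474, Rational(1, 2))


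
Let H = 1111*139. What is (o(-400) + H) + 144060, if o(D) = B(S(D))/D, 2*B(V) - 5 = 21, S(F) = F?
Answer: 119395587/400 ≈ 2.9849e+5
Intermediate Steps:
B(V) = 13 (B(V) = 5/2 + (1/2)*21 = 5/2 + 21/2 = 13)
H = 154429
o(D) = 13/D
(o(-400) + H) + 144060 = (13/(-400) + 154429) + 144060 = (13*(-1/400) + 154429) + 144060 = (-13/400 + 154429) + 144060 = 61771587/400 + 144060 = 119395587/400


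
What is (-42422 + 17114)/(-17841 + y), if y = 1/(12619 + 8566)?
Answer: 134037495/94490396 ≈ 1.4185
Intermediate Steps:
y = 1/21185 ≈ 4.7203e-5
(-42422 + 17114)/(-17841 + y) = (-42422 + 17114)/(-17841 + 1/21185) = -25308/(-377961584/21185) = -25308*(-21185/377961584) = 134037495/94490396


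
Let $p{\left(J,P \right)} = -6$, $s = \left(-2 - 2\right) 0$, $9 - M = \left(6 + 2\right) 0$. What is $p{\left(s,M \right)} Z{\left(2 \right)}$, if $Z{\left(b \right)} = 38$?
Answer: $-228$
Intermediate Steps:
$M = 9$ ($M = 9 - \left(6 + 2\right) 0 = 9 - 8 \cdot 0 = 9 - 0 = 9 + 0 = 9$)
$s = 0$ ($s = \left(-4\right) 0 = 0$)
$p{\left(s,M \right)} Z{\left(2 \right)} = \left(-6\right) 38 = -228$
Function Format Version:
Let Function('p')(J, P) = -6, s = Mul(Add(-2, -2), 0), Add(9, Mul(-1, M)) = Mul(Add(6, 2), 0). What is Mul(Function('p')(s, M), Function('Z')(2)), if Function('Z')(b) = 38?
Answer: -228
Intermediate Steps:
M = 9 (M = Add(9, Mul(-1, Mul(Add(6, 2), 0))) = Add(9, Mul(-1, Mul(8, 0))) = Add(9, Mul(-1, 0)) = Add(9, 0) = 9)
s = 0 (s = Mul(-4, 0) = 0)
Mul(Function('p')(s, M), Function('Z')(2)) = Mul(-6, 38) = -228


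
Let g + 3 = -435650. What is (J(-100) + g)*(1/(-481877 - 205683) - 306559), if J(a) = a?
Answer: 91847017740483873/687560 ≈ 1.3358e+11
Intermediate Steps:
g = -435653 (g = -3 - 435650 = -435653)
(J(-100) + g)*(1/(-481877 - 205683) - 306559) = (-100 - 435653)*(1/(-481877 - 205683) - 306559) = -435753*(1/(-687560) - 306559) = -435753*(-1/687560 - 306559) = -435753*(-210777706041/687560) = 91847017740483873/687560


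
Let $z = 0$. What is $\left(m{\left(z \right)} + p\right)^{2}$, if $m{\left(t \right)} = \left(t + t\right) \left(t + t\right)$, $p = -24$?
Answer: $576$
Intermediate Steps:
$m{\left(t \right)} = 4 t^{2}$ ($m{\left(t \right)} = 2 t 2 t = 4 t^{2}$)
$\left(m{\left(z \right)} + p\right)^{2} = \left(4 \cdot 0^{2} - 24\right)^{2} = \left(4 \cdot 0 - 24\right)^{2} = \left(0 - 24\right)^{2} = \left(-24\right)^{2} = 576$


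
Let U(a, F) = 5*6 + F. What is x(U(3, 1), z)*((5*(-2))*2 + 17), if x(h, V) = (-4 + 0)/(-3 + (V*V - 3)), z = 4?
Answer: 6/5 ≈ 1.2000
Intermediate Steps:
U(a, F) = 30 + F
x(h, V) = -4/(-6 + V**2) (x(h, V) = -4/(-3 + (V**2 - 3)) = -4/(-3 + (-3 + V**2)) = -4/(-6 + V**2))
x(U(3, 1), z)*((5*(-2))*2 + 17) = (-4/(-6 + 4**2))*((5*(-2))*2 + 17) = (-4/(-6 + 16))*(-10*2 + 17) = (-4/10)*(-20 + 17) = -4*1/10*(-3) = -2/5*(-3) = 6/5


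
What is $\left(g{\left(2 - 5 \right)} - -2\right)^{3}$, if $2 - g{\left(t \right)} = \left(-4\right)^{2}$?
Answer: $-1728$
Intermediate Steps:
$g{\left(t \right)} = -14$ ($g{\left(t \right)} = 2 - \left(-4\right)^{2} = 2 - 16 = -14$)
$\left(g{\left(2 - 5 \right)} - -2\right)^{3} = \left(-14 - -2\right)^{3} = \left(-14 + 2\right)^{3} = \left(-12\right)^{3} = -1728$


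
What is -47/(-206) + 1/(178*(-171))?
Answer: 357595/1567557 ≈ 0.22812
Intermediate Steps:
-47/(-206) + 1/(178*(-171)) = -47*(-1/206) + (1/178)*(-1/171) = 47/206 - 1/30438 = 357595/1567557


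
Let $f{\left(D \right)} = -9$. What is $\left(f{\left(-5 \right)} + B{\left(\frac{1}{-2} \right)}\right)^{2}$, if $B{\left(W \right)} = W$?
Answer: $\frac{361}{4} \approx 90.25$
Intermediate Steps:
$\left(f{\left(-5 \right)} + B{\left(\frac{1}{-2} \right)}\right)^{2} = \left(-9 + \frac{1}{-2}\right)^{2} = \left(-9 - \frac{1}{2}\right)^{2} = \left(- \frac{19}{2}\right)^{2} = \frac{361}{4}$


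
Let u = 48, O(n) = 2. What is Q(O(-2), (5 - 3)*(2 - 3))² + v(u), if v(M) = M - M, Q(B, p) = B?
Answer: 4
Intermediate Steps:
v(M) = 0
Q(O(-2), (5 - 3)*(2 - 3))² + v(u) = 2² + 0 = 4 + 0 = 4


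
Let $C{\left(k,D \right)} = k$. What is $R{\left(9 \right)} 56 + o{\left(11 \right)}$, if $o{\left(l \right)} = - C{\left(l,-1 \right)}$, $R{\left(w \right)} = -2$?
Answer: $-123$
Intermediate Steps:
$o{\left(l \right)} = - l$
$R{\left(9 \right)} 56 + o{\left(11 \right)} = \left(-2\right) 56 - 11 = -112 - 11 = -123$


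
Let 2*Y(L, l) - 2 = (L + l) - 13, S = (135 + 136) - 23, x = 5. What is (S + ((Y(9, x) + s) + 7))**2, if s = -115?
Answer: 80089/4 ≈ 20022.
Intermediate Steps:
S = 248 (S = 271 - 23 = 248)
Y(L, l) = -11/2 + L/2 + l/2 (Y(L, l) = 1 + ((L + l) - 13)/2 = 1 + (-13 + L + l)/2 = 1 + (-13/2 + L/2 + l/2) = -11/2 + L/2 + l/2)
(S + ((Y(9, x) + s) + 7))**2 = (248 + (((-11/2 + (1/2)*9 + (1/2)*5) - 115) + 7))**2 = (248 + (((-11/2 + 9/2 + 5/2) - 115) + 7))**2 = (248 + ((3/2 - 115) + 7))**2 = (248 + (-227/2 + 7))**2 = (248 - 213/2)**2 = (283/2)**2 = 80089/4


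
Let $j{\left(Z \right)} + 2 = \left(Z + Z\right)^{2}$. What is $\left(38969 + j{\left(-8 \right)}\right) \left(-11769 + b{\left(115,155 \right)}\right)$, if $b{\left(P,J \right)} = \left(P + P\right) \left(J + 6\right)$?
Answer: $990812203$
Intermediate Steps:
$j{\left(Z \right)} = -2 + 4 Z^{2}$ ($j{\left(Z \right)} = -2 + \left(Z + Z\right)^{2} = -2 + \left(2 Z\right)^{2} = -2 + 4 Z^{2}$)
$b{\left(P,J \right)} = 2 P \left(6 + J\right)$
$\left(38969 + j{\left(-8 \right)}\right) \left(-11769 + b{\left(115,155 \right)}\right) = \left(38969 - \left(2 - 4 \left(-8\right)^{2}\right)\right) \left(-11769 + 2 \cdot 115 \left(6 + 155\right)\right) = \left(38969 + \left(-2 + 4 \cdot 64\right)\right) \left(-11769 + 2 \cdot 115 \cdot 161\right) = \left(38969 + \left(-2 + 256\right)\right) \left(-11769 + 37030\right) = \left(38969 + 254\right) 25261 = 39223 \cdot 25261 = 990812203$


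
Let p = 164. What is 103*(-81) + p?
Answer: -8179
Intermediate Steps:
103*(-81) + p = 103*(-81) + 164 = -8343 + 164 = -8179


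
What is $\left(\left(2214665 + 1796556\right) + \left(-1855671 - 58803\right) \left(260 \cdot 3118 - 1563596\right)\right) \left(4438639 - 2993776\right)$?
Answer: $2082686382080140515$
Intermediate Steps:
$\left(\left(2214665 + 1796556\right) + \left(-1855671 - 58803\right) \left(260 \cdot 3118 - 1563596\right)\right) \left(4438639 - 2993776\right) = \left(4011221 - 1914474 \left(810680 - 1563596\right)\right) 1444863 = \left(4011221 - -1441438106184\right) 1444863 = \left(4011221 + 1441438106184\right) 1444863 = 1441442117405 \cdot 1444863 = 2082686382080140515$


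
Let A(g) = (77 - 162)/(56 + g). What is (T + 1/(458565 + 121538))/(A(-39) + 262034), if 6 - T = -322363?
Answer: 62335741336/50667936329 ≈ 1.2303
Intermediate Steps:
T = 322369 (T = 6 - 1*(-322363) = 6 + 322363 = 322369)
A(g) = -85/(56 + g)
(T + 1/(458565 + 121538))/(A(-39) + 262034) = (322369 + 1/(458565 + 121538))/(-85/(56 - 39) + 262034) = (322369 + 1/580103)/(-85/17 + 262034) = (322369 + 1/580103)/(-85*1/17 + 262034) = 187007224008/(580103*(-5 + 262034)) = (187007224008/580103)/262029 = (187007224008/580103)*(1/262029) = 62335741336/50667936329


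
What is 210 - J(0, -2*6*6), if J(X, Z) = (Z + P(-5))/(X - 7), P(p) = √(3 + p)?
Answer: 1398/7 + I*√2/7 ≈ 199.71 + 0.20203*I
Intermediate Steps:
J(X, Z) = (Z + I*√2)/(-7 + X) (J(X, Z) = (Z + √(3 - 5))/(X - 7) = (Z + √(-2))/(-7 + X) = (Z + I*√2)/(-7 + X))
210 - J(0, -2*6*6) = 210 - (-2*6*6 + I*√2)/(-7 + 0) = 210 - (-12*6 + I*√2)/(-7) = 210 - (-1)*(-72 + I*√2)/7 = 210 - (72/7 - I*√2/7) = 210 + (-72/7 + I*√2/7) = 1398/7 + I*√2/7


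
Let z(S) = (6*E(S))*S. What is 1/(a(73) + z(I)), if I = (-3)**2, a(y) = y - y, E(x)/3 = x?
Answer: 1/1458 ≈ 0.00068587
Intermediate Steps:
E(x) = 3*x
a(y) = 0
I = 9
z(S) = 18*S**2 (z(S) = (6*(3*S))*S = (18*S)*S = 18*S**2)
1/(a(73) + z(I)) = 1/(0 + 18*9**2) = 1/(0 + 18*81) = 1/(0 + 1458) = 1/1458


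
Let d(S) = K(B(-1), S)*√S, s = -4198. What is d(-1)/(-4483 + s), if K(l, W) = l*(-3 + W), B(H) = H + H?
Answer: -8*I/8681 ≈ -0.00092155*I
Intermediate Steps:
B(H) = 2*H
d(S) = √S*(6 - 2*S) (d(S) = ((2*(-1))*(-3 + S))*√S = (-2*(-3 + S))*√S = (6 - 2*S)*√S = √S*(6 - 2*S))
d(-1)/(-4483 + s) = (2*√(-1)*(3 - 1*(-1)))/(-4483 - 4198) = (2*I*(3 + 1))/(-8681) = -2*I*4/8681 = -8*I/8681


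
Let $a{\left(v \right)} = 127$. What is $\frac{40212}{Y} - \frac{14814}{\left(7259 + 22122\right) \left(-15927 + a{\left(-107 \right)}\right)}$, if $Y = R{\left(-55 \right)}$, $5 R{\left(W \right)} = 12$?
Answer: $\frac{3889001381907}{232109900} \approx 16755.0$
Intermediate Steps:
$R{\left(W \right)} = \frac{12}{5}$ ($R{\left(W \right)} = \frac{1}{5} \cdot 12 = \frac{12}{5}$)
$Y = \frac{12}{5} \approx 2.4$
$\frac{40212}{Y} - \frac{14814}{\left(7259 + 22122\right) \left(-15927 + a{\left(-107 \right)}\right)} = \frac{40212}{\frac{12}{5}} - \frac{14814}{\left(7259 + 22122\right) \left(-15927 + 127\right)} = 40212 \cdot \frac{5}{12} - \frac{14814}{29381 \left(-15800\right)} = 16755 - \frac{14814}{-464219800} = 16755 - - \frac{7407}{232109900} = 16755 + \frac{7407}{232109900} = \frac{3889001381907}{232109900}$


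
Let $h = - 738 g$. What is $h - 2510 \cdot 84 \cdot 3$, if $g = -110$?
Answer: $-551340$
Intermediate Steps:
$h = 81180$ ($h = \left(-738\right) \left(-110\right) = 81180$)
$h - 2510 \cdot 84 \cdot 3 = 81180 - 2510 \cdot 84 \cdot 3 = 81180 - 2510 \cdot 252 = 81180 - 632520 = -551340$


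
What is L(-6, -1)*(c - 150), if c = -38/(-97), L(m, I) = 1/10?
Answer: -7256/485 ≈ -14.961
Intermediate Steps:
L(m, I) = ⅒
c = 38/97 (c = -38*(-1/97) = 38/97 ≈ 0.39175)
L(-6, -1)*(c - 150) = (38/97 - 150)/10 = (⅒)*(-14512/97) = -7256/485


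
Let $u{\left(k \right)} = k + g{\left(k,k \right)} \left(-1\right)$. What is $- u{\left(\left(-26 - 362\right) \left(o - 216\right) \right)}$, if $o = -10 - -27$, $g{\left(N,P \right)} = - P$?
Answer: $-154424$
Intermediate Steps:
$o = 17$ ($o = -10 + 27 = 17$)
$u{\left(k \right)} = 2 k$ ($u{\left(k \right)} = k + - k \left(-1\right) = k + k = 2 k$)
$- u{\left(\left(-26 - 362\right) \left(o - 216\right) \right)} = - 2 \left(-26 - 362\right) \left(17 - 216\right) = - 2 \left(\left(-388\right) \left(-199\right)\right) = - 2 \cdot 77212 = \left(-1\right) 154424 = -154424$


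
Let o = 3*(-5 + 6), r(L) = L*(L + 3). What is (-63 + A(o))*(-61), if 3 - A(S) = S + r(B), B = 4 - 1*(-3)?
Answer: 8113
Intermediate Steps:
B = 7 (B = 4 + 3 = 7)
r(L) = L*(3 + L)
o = 3 (o = 3*1 = 3)
A(S) = -67 - S (A(S) = 3 - (S + 7*(3 + 7)) = 3 - (S + 7*10) = 3 - (S + 70) = 3 - (70 + S) = 3 + (-70 - S) = -67 - S)
(-63 + A(o))*(-61) = (-63 + (-67 - 1*3))*(-61) = (-63 + (-67 - 3))*(-61) = (-63 - 70)*(-61) = -133*(-61) = 8113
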